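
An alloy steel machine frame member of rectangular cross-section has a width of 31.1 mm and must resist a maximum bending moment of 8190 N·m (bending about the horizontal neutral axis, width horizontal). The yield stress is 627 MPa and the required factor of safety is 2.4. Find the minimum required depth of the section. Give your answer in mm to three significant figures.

σ_allow = 627/2.4 = 261.2 MPa.
For a rectangular section σ = 6M/(bh²), so h² = 6M/(b σ_allow) = 6×8190000/(31.1×261.2) = 6048 mm².
h = 77.77 mm.

h = 77.8 mm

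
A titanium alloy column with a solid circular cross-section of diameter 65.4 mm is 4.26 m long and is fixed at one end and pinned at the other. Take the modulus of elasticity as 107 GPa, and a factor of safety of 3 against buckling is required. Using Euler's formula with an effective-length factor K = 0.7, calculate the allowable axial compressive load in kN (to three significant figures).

P_allow = 35.5 kN

I = πd⁴/64 = π×65.4⁴/64 = 898000 mm⁴.
Effective length L_e = KL = 0.7×4.26 m = 2982 mm.
Euler critical load P_cr = π²EI/L_e² = π²×107000×898000/2982² = 106600 N.
P_allow = P_cr/n = 106600/3 = 35550 N.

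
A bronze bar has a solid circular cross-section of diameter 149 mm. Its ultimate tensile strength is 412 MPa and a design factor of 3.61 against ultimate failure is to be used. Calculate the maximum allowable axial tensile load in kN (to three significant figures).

F_allow = 1990 kN

σ_allow = 412/3.61 = 114.1 MPa.
A = πd²/4 = π×149²/4 = 17440 mm².
F_allow = σ_allow × A = 114.1×17440 = 1.990×10^6 N.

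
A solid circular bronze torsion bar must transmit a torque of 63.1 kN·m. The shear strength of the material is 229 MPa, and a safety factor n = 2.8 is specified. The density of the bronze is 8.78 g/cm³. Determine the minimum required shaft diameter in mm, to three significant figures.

Allowable shear stress τ_allow = 229/2.8 = 81.79 MPa.
For a solid shaft τ = 16T/(πd³), so d³ = 16T/(π τ_allow) = 16×6.3100×10^7/(π×81.79) = 3.929×10^6 mm³.
d = (3.929×10^6)^(1/3) = 157.8 mm.

d = 158 mm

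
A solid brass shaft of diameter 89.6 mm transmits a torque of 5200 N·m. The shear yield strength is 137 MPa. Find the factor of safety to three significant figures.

τ = 16T/(πd³) = 16×5200000/(π×89.6³) = 36.82 MPa.
n = τ_limit/τ = 137/36.82 = 3.721.

n = 3.72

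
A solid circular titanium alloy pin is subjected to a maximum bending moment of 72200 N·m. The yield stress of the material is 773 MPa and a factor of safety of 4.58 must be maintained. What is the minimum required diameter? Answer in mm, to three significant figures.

σ_allow = 773/4.58 = 168.8 MPa.
For a solid circular section σ = 32M/(πd³), so d³ = 32M/(π σ_allow) = 32×7.2200×10^7/(π×168.8) = 4.357×10^6 mm³.
d = 163.3 mm.

d = 163 mm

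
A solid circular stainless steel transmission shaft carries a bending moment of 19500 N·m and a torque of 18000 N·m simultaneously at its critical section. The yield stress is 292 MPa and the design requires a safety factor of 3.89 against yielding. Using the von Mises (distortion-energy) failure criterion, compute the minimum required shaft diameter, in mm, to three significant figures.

σ_allow = σ_y/n = 292/3.89 = 75.06 MPa.
For a solid shaft σ_b = 32M/(πd³) and τ = 16T/(πd³), so the von Mises stress is σ' = (16/πd³)·√(4M²+3T²).
√(4M²+3T²) = √(4×(1.950×10^7)² + 3×(1.800×10^7)²) = 4.993×10^7 N·mm.
d³ = 16×4.993×10^7/(π×75.06) = 3.388×10^6 mm³.
d = 150.2 mm.

d = 150 mm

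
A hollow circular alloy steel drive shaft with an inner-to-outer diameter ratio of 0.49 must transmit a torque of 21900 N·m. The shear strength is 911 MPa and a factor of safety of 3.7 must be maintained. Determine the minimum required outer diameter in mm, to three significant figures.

d_o = 78.3 mm

τ_allow = 911/3.7 = 246.2 MPa.
For a hollow shaft τ = 16T/[πd_o³(1−k⁴)] with k = 0.49, so 1−k⁴ = 0.9424.
d_o³ = 16T/[π τ_allow (1−k⁴)] = 16×2.1900×10^7/(π×246.2×0.9424) = 480700 mm³.
d_o = 78.34 mm.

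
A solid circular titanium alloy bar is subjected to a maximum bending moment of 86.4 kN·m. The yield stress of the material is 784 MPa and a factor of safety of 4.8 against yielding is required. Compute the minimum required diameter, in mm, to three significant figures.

d = 175 mm

σ_allow = 784/4.8 = 163.3 MPa.
For a solid circular section σ = 32M/(πd³), so d³ = 32M/(π σ_allow) = 32×8.6400×10^7/(π×163.3) = 5.388×10^6 mm³.
d = 175.3 mm.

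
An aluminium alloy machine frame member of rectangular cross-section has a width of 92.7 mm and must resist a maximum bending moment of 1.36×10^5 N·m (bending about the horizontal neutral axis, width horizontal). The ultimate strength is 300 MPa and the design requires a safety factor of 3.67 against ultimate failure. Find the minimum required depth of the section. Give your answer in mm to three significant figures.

h = 328 mm

σ_allow = 300/3.67 = 81.74 MPa.
For a rectangular section σ = 6M/(bh²), so h² = 6M/(b σ_allow) = 6×1.3600×10^8/(92.7×81.74) = 107700 mm².
h = 328.2 mm.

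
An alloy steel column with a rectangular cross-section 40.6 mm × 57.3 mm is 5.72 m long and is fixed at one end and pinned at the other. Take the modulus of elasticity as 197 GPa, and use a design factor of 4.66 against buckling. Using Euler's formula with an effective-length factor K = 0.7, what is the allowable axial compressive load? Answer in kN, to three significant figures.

Buckling occurs about the weak axis: I_min = h·b³/12 = 57.3×40.6³/12 = 319600 mm⁴ (b = 40.6 mm is the smaller dimension).
Effective length L_e = KL = 0.7×5.72 m = 4004 mm.
Euler critical load P_cr = π²EI/L_e² = π²×197000×319600/4004² = 38760 N.
P_allow = P_cr/n = 38760/4.66 = 8317 N.

P_allow = 8.32 kN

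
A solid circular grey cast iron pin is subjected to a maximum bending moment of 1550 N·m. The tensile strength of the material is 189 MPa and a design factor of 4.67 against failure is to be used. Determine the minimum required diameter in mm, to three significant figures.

d = 73.1 mm

σ_allow = 189/4.67 = 40.47 MPa.
For a solid circular section σ = 32M/(πd³), so d³ = 32M/(π σ_allow) = 32×1550000/(π×40.47) = 390100 mm³.
d = 73.07 mm.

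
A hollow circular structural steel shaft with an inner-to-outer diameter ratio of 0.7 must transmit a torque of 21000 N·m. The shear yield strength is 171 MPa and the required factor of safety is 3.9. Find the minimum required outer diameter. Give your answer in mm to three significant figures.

τ_allow = 171/3.9 = 43.85 MPa.
For a hollow shaft τ = 16T/[πd_o³(1−k⁴)] with k = 0.7, so 1−k⁴ = 0.7599.
d_o³ = 16T/[π τ_allow (1−k⁴)] = 16×2.1000×10^7/(π×43.85×0.7599) = 3.210×10^6 mm³.
d_o = 147.5 mm.

d_o = 148 mm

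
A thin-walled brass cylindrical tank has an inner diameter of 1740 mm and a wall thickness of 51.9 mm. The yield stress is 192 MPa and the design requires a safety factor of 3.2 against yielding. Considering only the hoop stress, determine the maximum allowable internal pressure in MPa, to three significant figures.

p_allow = 3.58 MPa

σ_allow = 192/3.2 = 60.00 MPa.
σ_h = pD/(2t) → p_allow = 2σ_allow t/D = 2×60.00×51.9/1740 = 3.579 MPa.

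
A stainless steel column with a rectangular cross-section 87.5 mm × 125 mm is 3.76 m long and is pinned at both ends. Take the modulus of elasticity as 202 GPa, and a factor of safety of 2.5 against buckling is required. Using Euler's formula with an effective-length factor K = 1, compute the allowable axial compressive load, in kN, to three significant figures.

P_allow = 394 kN

Buckling occurs about the weak axis: I_min = h·b³/12 = 125×87.5³/12 = 6.978×10^6 mm⁴ (b = 87.5 mm is the smaller dimension).
Effective length L_e = KL = 1×3.76 m = 3760 mm.
Euler critical load P_cr = π²EI/L_e² = π²×202000×6.978×10^6/3760² = 984100 N.
P_allow = P_cr/n = 984100/2.5 = 393600 N.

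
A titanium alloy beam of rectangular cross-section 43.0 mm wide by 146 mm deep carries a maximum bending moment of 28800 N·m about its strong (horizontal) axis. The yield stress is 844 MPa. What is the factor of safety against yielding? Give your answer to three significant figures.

n = 4.48

Section modulus S = bh²/6 = 43.0×146²/6 = 152800 mm³.
σ = M/S = 2.8800×10^7/152800 = 188.5 MPa.
n = 844/188.5 = 4.477.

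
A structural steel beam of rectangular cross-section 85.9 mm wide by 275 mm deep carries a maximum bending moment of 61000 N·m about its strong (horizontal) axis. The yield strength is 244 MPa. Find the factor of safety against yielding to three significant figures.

Section modulus S = bh²/6 = 85.9×275²/6 = 1.083×10^6 mm³.
σ = M/S = 6.1000×10^7/1.083×10^6 = 56.34 MPa.
n = 244/56.34 = 4.331.

n = 4.33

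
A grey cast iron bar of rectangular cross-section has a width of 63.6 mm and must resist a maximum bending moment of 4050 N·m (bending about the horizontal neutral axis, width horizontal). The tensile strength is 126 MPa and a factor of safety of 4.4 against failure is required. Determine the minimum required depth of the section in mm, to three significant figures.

σ_allow = 126/4.4 = 28.64 MPa.
For a rectangular section σ = 6M/(bh²), so h² = 6M/(b σ_allow) = 6×4050000/(63.6×28.64) = 13340 mm².
h = 115.5 mm.

h = 116 mm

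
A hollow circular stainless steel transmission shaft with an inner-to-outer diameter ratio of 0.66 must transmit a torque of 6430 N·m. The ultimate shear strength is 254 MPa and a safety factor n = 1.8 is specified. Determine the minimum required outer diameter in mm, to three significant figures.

τ_allow = 254/1.8 = 141.1 MPa.
For a hollow shaft τ = 16T/[πd_o³(1−k⁴)] with k = 0.66, so 1−k⁴ = 0.8103.
d_o³ = 16T/[π τ_allow (1−k⁴)] = 16×6430000/(π×141.1×0.8103) = 286400 mm³.
d_o = 65.92 mm.

d_o = 65.9 mm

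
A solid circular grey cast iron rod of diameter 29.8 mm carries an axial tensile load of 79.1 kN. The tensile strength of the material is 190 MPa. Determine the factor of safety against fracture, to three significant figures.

n = 1.68

A = πd²/4 = 697.5 mm².
σ = F/A = 79100/697.5 = 113.4 MPa.
n = 190/113.4 = 1.675.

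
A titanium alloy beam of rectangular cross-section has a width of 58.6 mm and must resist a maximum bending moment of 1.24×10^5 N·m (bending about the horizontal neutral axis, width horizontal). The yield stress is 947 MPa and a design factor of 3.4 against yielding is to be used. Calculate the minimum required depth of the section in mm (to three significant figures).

σ_allow = 947/3.4 = 278.5 MPa.
For a rectangular section σ = 6M/(bh²), so h² = 6M/(b σ_allow) = 6×1.2400×10^8/(58.6×278.5) = 45580 mm².
h = 213.5 mm.

h = 214 mm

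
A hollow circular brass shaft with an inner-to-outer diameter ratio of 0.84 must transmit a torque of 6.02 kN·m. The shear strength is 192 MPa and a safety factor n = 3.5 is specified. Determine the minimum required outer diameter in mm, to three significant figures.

τ_allow = 192/3.5 = 54.86 MPa.
For a hollow shaft τ = 16T/[πd_o³(1−k⁴)] with k = 0.84, so 1−k⁴ = 0.5021.
d_o³ = 16T/[π τ_allow (1−k⁴)] = 16×6020000/(π×54.86×0.5021) = 1.113×10^6 mm³.
d_o = 103.6 mm.

d_o = 104 mm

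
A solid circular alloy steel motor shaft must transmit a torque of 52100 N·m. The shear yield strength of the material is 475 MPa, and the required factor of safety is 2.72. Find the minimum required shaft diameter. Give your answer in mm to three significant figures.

d = 115 mm

Allowable shear stress τ_allow = 475/2.72 = 174.6 MPa.
For a solid shaft τ = 16T/(πd³), so d³ = 16T/(π τ_allow) = 16×5.2100×10^7/(π×174.6) = 1.519×10^6 mm³.
d = (1.519×10^6)^(1/3) = 115.0 mm.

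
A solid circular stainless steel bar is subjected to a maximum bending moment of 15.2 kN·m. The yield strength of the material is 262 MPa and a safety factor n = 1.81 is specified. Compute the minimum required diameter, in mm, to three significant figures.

σ_allow = 262/1.81 = 144.8 MPa.
For a solid circular section σ = 32M/(πd³), so d³ = 32M/(π σ_allow) = 32×1.5200×10^7/(π×144.8) = 1.070×10^6 mm³.
d = 102.3 mm.

d = 102 mm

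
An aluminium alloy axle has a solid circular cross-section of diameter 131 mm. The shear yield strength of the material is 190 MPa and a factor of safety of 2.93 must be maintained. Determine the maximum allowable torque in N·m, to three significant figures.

T_allow = 28600 N·m

τ_allow = 190/2.93 = 64.85 MPa.
For a solid shaft T_allow = τ_allow·πd³/16; πd³/16 = π×131³/16 = 441400 mm³.
T_allow = 64.85×441400 = 2.862×10^7 N·mm = 28620 N·m.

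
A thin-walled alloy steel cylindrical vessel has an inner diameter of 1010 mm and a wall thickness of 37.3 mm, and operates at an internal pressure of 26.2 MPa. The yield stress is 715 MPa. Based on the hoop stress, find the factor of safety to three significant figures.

n = 2.02

σ_h = pD/(2t) = 26.2×1010/(2×37.3) = 354.7 MPa.
n = 715/354.7 = 2.016.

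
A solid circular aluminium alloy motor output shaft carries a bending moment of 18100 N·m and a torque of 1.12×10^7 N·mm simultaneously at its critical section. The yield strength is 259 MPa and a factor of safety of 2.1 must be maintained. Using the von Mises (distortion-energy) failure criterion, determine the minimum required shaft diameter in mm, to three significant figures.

σ_allow = σ_y/n = 259/2.1 = 123.3 MPa.
For a solid shaft σ_b = 32M/(πd³) and τ = 16T/(πd³), so the von Mises stress is σ' = (16/πd³)·√(4M²+3T²).
√(4M²+3T²) = √(4×(1.810×10^7)² + 3×(1.120×10^7)²) = 4.107×10^7 N·mm.
d³ = 16×4.107×10^7/(π×123.3) = 1.696×10^6 mm³.
d = 119.3 mm.

d = 119 mm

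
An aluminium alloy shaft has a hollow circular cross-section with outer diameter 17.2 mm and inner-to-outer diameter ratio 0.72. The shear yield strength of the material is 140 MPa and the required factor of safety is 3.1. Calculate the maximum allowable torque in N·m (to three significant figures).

T_allow = 33.0 N·m

τ_allow = 140/3.1 = 45.16 MPa.
For a hollow shaft T_allow = τ_allow·πd_o³(1−k⁴)/16 with 1−k⁴ = 0.7313, so πd_o³(1−k⁴)/16 = 730.6 mm³.
T_allow = 45.16×730.6 = 33000 N·mm = 33.00 N·m.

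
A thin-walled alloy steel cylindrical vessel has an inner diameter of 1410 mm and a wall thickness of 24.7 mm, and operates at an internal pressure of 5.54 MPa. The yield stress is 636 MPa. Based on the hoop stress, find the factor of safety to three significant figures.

σ_h = pD/(2t) = 5.54×1410/(2×24.7) = 158.1 MPa.
n = 636/158.1 = 4.022.

n = 4.02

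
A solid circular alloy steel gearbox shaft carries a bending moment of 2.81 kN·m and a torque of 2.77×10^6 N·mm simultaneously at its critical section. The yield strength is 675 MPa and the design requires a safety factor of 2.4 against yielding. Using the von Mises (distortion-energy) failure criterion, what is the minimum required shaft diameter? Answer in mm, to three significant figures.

σ_allow = σ_y/n = 675/2.4 = 281.2 MPa.
For a solid shaft σ_b = 32M/(πd³) and τ = 16T/(πd³), so the von Mises stress is σ' = (16/πd³)·√(4M²+3T²).
√(4M²+3T²) = √(4×(2.810×10^6)² + 3×(2.770×10^6)²) = 7.389×10^6 N·mm.
d³ = 16×7.389×10^6/(π×281.2) = 133800 mm³.
d = 51.15 mm.

d = 51.1 mm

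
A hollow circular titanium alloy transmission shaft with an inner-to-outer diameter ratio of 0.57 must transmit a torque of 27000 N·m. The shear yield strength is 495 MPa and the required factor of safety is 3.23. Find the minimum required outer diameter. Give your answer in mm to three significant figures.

τ_allow = 495/3.23 = 153.3 MPa.
For a hollow shaft τ = 16T/[πd_o³(1−k⁴)] with k = 0.57, so 1−k⁴ = 0.8944.
d_o³ = 16T/[π τ_allow (1−k⁴)] = 16×2.7000×10^7/(π×153.3×0.8944) = 1.003×10^6 mm³.
d_o = 100.1 mm.

d_o = 100 mm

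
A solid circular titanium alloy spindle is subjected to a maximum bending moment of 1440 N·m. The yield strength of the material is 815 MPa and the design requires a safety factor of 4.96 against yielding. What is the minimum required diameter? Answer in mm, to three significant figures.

σ_allow = 815/4.96 = 164.3 MPa.
For a solid circular section σ = 32M/(πd³), so d³ = 32M/(π σ_allow) = 32×1440000/(π×164.3) = 89270 mm³.
d = 44.69 mm.

d = 44.7 mm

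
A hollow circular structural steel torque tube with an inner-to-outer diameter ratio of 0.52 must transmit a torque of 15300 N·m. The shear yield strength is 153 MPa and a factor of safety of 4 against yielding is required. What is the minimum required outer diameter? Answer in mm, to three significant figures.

τ_allow = 153/4 = 38.25 MPa.
For a hollow shaft τ = 16T/[πd_o³(1−k⁴)] with k = 0.52, so 1−k⁴ = 0.9269.
d_o³ = 16T/[π τ_allow (1−k⁴)] = 16×1.5300×10^7/(π×38.25×0.9269) = 2.198×10^6 mm³.
d_o = 130.0 mm.

d_o = 130 mm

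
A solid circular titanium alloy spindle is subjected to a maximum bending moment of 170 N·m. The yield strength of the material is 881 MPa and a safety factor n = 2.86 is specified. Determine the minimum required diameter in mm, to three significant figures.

σ_allow = 881/2.86 = 308.0 MPa.
For a solid circular section σ = 32M/(πd³), so d³ = 32M/(π σ_allow) = 32×170000/(π×308.0) = 5621 mm³.
d = 17.78 mm.

d = 17.8 mm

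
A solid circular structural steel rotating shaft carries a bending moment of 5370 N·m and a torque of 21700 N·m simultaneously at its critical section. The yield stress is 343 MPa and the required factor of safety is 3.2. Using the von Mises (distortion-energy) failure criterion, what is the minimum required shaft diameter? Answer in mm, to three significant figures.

d = 123 mm

σ_allow = σ_y/n = 343/3.2 = 107.2 MPa.
For a solid shaft σ_b = 32M/(πd³) and τ = 16T/(πd³), so the von Mises stress is σ' = (16/πd³)·√(4M²+3T²).
√(4M²+3T²) = √(4×(5.370×10^6)² + 3×(2.170×10^7)²) = 3.909×10^7 N·mm.
d³ = 16×3.909×10^7/(π×107.2) = 1.857×10^6 mm³.
d = 122.9 mm.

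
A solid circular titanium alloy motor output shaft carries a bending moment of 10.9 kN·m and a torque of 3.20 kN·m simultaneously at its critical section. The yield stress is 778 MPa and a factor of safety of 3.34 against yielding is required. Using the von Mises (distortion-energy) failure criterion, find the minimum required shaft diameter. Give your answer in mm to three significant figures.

d = 78.9 mm

σ_allow = σ_y/n = 778/3.34 = 232.9 MPa.
For a solid shaft σ_b = 32M/(πd³) and τ = 16T/(πd³), so the von Mises stress is σ' = (16/πd³)·√(4M²+3T²).
√(4M²+3T²) = √(4×(1.090×10^7)² + 3×(3.200×10^6)²) = 2.249×10^7 N·mm.
d³ = 16×2.249×10^7/(π×232.9) = 491800 mm³.
d = 78.93 mm.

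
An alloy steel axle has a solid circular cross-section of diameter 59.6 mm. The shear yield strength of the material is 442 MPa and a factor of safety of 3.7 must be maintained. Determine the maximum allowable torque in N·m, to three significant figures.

T_allow = 4970 N·m

τ_allow = 442/3.7 = 119.5 MPa.
For a solid shaft T_allow = τ_allow·πd³/16; πd³/16 = π×59.6³/16 = 41570 mm³.
T_allow = 119.5×41570 = 4.966×10^6 N·mm = 4966 N·m.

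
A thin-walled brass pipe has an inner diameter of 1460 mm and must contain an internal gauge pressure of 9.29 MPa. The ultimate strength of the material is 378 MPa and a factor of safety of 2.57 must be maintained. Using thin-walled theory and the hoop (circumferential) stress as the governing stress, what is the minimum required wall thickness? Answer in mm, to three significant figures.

σ_allow = 378/2.57 = 147.1 MPa.
Hoop stress σ_h = pD/(2t), so t = pD/(2σ_allow) = 9.29×1460/(2×147.1) = 46.11 mm.

t = 46.1 mm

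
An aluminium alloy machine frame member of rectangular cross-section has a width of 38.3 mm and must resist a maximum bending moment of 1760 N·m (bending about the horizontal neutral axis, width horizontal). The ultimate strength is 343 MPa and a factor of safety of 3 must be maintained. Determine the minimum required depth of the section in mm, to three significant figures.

σ_allow = 343/3 = 114.3 MPa.
For a rectangular section σ = 6M/(bh²), so h² = 6M/(b σ_allow) = 6×1760000/(38.3×114.3) = 2412 mm².
h = 49.11 mm.

h = 49.1 mm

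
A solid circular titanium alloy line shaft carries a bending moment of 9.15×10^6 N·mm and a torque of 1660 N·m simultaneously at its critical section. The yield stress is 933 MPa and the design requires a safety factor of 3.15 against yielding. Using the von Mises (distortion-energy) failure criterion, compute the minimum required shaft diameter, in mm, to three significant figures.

d = 68.3 mm

σ_allow = σ_y/n = 933/3.15 = 296.2 MPa.
For a solid shaft σ_b = 32M/(πd³) and τ = 16T/(πd³), so the von Mises stress is σ' = (16/πd³)·√(4M²+3T²).
√(4M²+3T²) = √(4×(9.150×10^6)² + 3×(1.660×10^6)²) = 1.852×10^7 N·mm.
d³ = 16×1.852×10^7/(π×296.2) = 318500 mm³.
d = 68.29 mm.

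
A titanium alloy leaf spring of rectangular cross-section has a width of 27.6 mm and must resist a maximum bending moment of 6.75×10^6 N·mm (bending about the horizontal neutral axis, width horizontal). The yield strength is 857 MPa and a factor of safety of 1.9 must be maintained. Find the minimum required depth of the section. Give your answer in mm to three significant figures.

h = 57.0 mm

σ_allow = 857/1.9 = 451.1 MPa.
For a rectangular section σ = 6M/(bh²), so h² = 6M/(b σ_allow) = 6×6750000/(27.6×451.1) = 3253 mm².
h = 57.04 mm.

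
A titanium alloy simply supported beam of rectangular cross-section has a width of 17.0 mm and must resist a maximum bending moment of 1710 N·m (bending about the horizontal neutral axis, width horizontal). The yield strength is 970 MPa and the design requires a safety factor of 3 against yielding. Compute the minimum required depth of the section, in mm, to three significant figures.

σ_allow = 970/3 = 323.3 MPa.
For a rectangular section σ = 6M/(bh²), so h² = 6M/(b σ_allow) = 6×1710000/(17.0×323.3) = 1867 mm².
h = 43.20 mm.

h = 43.2 mm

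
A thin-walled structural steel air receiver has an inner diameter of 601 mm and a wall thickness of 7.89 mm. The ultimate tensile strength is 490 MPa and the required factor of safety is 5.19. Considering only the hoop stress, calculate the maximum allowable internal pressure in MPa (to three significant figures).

σ_allow = 490/5.19 = 94.41 MPa.
σ_h = pD/(2t) → p_allow = 2σ_allow t/D = 2×94.41×7.89/601 = 2.479 MPa.

p_allow = 2.48 MPa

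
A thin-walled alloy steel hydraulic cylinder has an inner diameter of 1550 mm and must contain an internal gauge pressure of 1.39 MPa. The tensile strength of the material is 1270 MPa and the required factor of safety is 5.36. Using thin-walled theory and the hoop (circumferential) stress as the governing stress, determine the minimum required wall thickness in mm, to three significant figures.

σ_allow = 1270/5.36 = 236.9 MPa.
Hoop stress σ_h = pD/(2t), so t = pD/(2σ_allow) = 1.39×1550/(2×236.9) = 4.547 mm.

t = 4.55 mm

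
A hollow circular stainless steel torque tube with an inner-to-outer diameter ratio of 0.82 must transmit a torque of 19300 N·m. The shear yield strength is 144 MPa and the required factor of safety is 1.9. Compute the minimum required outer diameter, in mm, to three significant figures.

d_o = 133 mm

τ_allow = 144/1.9 = 75.79 MPa.
For a hollow shaft τ = 16T/[πd_o³(1−k⁴)] with k = 0.82, so 1−k⁴ = 0.5479.
d_o³ = 16T/[π τ_allow (1−k⁴)] = 16×1.9300×10^7/(π×75.79×0.5479) = 2.367×10^6 mm³.
d_o = 133.3 mm.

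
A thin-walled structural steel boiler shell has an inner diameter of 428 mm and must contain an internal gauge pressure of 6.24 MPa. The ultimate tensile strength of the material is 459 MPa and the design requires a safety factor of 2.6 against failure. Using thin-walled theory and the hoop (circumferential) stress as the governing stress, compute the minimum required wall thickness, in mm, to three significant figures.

t = 7.56 mm

σ_allow = 459/2.6 = 176.5 MPa.
Hoop stress σ_h = pD/(2t), so t = pD/(2σ_allow) = 6.24×428/(2×176.5) = 7.564 mm.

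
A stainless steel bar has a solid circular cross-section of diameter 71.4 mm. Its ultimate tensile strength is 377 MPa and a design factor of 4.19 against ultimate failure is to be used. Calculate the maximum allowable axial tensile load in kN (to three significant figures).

F_allow = 360 kN

σ_allow = 377/4.19 = 89.98 MPa.
A = πd²/4 = π×71.4²/4 = 4004 mm².
F_allow = σ_allow × A = 89.98×4004 = 360300 N.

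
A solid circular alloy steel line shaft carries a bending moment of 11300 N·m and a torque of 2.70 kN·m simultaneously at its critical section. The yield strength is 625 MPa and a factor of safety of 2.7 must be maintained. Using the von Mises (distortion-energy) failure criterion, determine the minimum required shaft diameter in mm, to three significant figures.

d = 79.8 mm

σ_allow = σ_y/n = 625/2.7 = 231.5 MPa.
For a solid shaft σ_b = 32M/(πd³) and τ = 16T/(πd³), so the von Mises stress is σ' = (16/πd³)·√(4M²+3T²).
√(4M²+3T²) = √(4×(1.130×10^7)² + 3×(2.700×10^6)²) = 2.308×10^7 N·mm.
d³ = 16×2.308×10^7/(π×231.5) = 507800 mm³.
d = 79.78 mm.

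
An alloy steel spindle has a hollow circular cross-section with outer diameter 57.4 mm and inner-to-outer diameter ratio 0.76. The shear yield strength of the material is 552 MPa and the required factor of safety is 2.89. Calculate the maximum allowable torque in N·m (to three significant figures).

T_allow = 4730 N·m

τ_allow = 552/2.89 = 191.0 MPa.
For a hollow shaft T_allow = τ_allow·πd_o³(1−k⁴)/16 with 1−k⁴ = 0.6664, so πd_o³(1−k⁴)/16 = 24740 mm³.
T_allow = 191.0×24740 = 4.726×10^6 N·mm = 4726 N·m.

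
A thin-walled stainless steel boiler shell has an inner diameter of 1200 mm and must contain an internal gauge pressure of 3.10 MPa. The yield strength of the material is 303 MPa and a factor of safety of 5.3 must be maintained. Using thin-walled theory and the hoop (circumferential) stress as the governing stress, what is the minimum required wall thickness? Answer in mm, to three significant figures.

σ_allow = 303/5.3 = 57.17 MPa.
Hoop stress σ_h = pD/(2t), so t = pD/(2σ_allow) = 3.10×1200/(2×57.17) = 32.53 mm.

t = 32.5 mm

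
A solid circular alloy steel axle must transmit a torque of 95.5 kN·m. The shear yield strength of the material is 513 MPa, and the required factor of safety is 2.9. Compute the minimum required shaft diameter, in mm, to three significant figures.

d = 140 mm

Allowable shear stress τ_allow = 513/2.9 = 176.9 MPa.
For a solid shaft τ = 16T/(πd³), so d³ = 16T/(π τ_allow) = 16×9.5500×10^7/(π×176.9) = 2.750×10^6 mm³.
d = (2.750×10^6)^(1/3) = 140.1 mm.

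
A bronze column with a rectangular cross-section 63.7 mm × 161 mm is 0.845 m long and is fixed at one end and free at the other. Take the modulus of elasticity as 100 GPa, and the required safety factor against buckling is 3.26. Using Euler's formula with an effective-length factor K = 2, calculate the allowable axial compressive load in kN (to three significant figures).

Buckling occurs about the weak axis: I_min = h·b³/12 = 161×63.7³/12 = 3.468×10^6 mm⁴ (b = 63.7 mm is the smaller dimension).
Effective length L_e = KL = 2×0.845 m = 1690 mm.
Euler critical load P_cr = π²EI/L_e² = π²×100000×3.468×10^6/1690² = 1.198×10^6 N.
P_allow = P_cr/n = 1.198×10^6/3.26 = 367600 N.

P_allow = 368 kN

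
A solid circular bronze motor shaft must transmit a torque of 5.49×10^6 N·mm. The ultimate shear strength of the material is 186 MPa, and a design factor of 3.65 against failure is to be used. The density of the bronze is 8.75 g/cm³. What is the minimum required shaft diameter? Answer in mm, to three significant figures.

d = 81.9 mm

Allowable shear stress τ_allow = 186/3.65 = 50.96 MPa.
For a solid shaft τ = 16T/(πd³), so d³ = 16T/(π τ_allow) = 16×5490000/(π×50.96) = 548700 mm³.
d = (548700)^(1/3) = 81.87 mm.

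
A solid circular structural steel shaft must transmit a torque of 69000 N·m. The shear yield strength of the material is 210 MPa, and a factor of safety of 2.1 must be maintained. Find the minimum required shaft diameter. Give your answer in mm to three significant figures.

d = 152 mm

Allowable shear stress τ_allow = 210/2.1 = 100.0 MPa.
For a solid shaft τ = 16T/(πd³), so d³ = 16T/(π τ_allow) = 16×6.9000×10^7/(π×100.0) = 3.514×10^6 mm³.
d = (3.514×10^6)^(1/3) = 152.0 mm.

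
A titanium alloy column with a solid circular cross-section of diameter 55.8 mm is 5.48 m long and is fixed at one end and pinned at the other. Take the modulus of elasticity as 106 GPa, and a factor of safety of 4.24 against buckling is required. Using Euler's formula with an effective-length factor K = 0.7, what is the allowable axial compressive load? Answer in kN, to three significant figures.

I = πd⁴/64 = π×55.8⁴/64 = 475900 mm⁴.
Effective length L_e = KL = 0.7×5.48 m = 3836 mm.
Euler critical load P_cr = π²EI/L_e² = π²×106000×475900/3836² = 33830 N.
P_allow = P_cr/n = 33830/4.24 = 7980 N.

P_allow = 7.98 kN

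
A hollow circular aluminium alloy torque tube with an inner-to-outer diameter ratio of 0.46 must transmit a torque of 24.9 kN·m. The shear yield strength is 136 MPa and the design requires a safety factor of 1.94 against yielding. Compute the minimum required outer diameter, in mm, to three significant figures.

d_o = 124 mm

τ_allow = 136/1.94 = 70.10 MPa.
For a hollow shaft τ = 16T/[πd_o³(1−k⁴)] with k = 0.46, so 1−k⁴ = 0.9552.
d_o³ = 16T/[π τ_allow (1−k⁴)] = 16×2.4900×10^7/(π×70.10×0.9552) = 1.894×10^6 mm³.
d_o = 123.7 mm.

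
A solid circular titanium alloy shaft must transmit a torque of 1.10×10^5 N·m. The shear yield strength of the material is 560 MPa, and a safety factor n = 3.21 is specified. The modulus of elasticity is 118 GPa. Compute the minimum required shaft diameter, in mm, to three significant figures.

d = 148 mm

Allowable shear stress τ_allow = 560/3.21 = 174.5 MPa.
For a solid shaft τ = 16T/(πd³), so d³ = 16T/(π τ_allow) = 16×1.1000×10^8/(π×174.5) = 3.211×10^6 mm³.
d = (3.211×10^6)^(1/3) = 147.5 mm.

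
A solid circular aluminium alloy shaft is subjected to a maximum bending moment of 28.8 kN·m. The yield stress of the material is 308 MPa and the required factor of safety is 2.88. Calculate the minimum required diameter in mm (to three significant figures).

σ_allow = 308/2.88 = 106.9 MPa.
For a solid circular section σ = 32M/(πd³), so d³ = 32M/(π σ_allow) = 32×2.8800×10^7/(π×106.9) = 2.743×10^6 mm³.
d = 140.0 mm.

d = 140 mm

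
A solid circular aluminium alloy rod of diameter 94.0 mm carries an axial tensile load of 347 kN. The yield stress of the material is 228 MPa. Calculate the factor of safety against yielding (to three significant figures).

n = 4.56

A = πd²/4 = 6940 mm².
σ = F/A = 347000/6940 = 50.00 MPa.
n = 228/50.00 = 4.560.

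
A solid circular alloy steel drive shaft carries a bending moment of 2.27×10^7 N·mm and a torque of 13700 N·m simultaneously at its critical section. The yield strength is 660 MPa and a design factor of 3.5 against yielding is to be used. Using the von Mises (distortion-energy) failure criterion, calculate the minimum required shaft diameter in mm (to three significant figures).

σ_allow = σ_y/n = 660/3.5 = 188.6 MPa.
For a solid shaft σ_b = 32M/(πd³) and τ = 16T/(πd³), so the von Mises stress is σ' = (16/πd³)·√(4M²+3T²).
√(4M²+3T²) = √(4×(2.270×10^7)² + 3×(1.370×10^7)²) = 5.123×10^7 N·mm.
d³ = 16×5.123×10^7/(π×188.6) = 1.384×10^6 mm³.
d = 111.4 mm.

d = 111 mm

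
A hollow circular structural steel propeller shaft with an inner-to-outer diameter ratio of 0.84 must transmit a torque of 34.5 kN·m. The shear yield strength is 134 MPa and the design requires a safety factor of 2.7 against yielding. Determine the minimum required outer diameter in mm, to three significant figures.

τ_allow = 134/2.7 = 49.63 MPa.
For a hollow shaft τ = 16T/[πd_o³(1−k⁴)] with k = 0.84, so 1−k⁴ = 0.5021.
d_o³ = 16T/[π τ_allow (1−k⁴)] = 16×3.4500×10^7/(π×49.63×0.5021) = 7.051×10^6 mm³.
d_o = 191.8 mm.

d_o = 192 mm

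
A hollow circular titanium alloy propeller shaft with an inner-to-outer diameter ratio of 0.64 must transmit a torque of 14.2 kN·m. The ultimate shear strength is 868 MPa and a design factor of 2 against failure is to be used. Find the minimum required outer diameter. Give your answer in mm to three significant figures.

τ_allow = 868/2 = 434.0 MPa.
For a hollow shaft τ = 16T/[πd_o³(1−k⁴)] with k = 0.64, so 1−k⁴ = 0.8322.
d_o³ = 16T/[π τ_allow (1−k⁴)] = 16×1.4200×10^7/(π×434.0×0.8322) = 200200 mm³.
d_o = 58.50 mm.

d_o = 58.5 mm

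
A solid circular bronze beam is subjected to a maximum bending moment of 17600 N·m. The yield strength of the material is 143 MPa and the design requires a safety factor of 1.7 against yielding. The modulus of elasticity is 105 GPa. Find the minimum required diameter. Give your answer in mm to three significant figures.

σ_allow = 143/1.7 = 84.12 MPa.
For a solid circular section σ = 32M/(πd³), so d³ = 32M/(π σ_allow) = 32×1.7600×10^7/(π×84.12) = 2.131×10^6 mm³.
d = 128.7 mm.

d = 129 mm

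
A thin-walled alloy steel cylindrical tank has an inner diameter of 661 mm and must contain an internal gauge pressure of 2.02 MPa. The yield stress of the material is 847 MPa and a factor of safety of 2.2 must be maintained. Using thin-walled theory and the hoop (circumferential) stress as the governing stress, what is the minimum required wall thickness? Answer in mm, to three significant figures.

σ_allow = 847/2.2 = 385.0 MPa.
Hoop stress σ_h = pD/(2t), so t = pD/(2σ_allow) = 2.02×661/(2×385.0) = 1.734 mm.

t = 1.73 mm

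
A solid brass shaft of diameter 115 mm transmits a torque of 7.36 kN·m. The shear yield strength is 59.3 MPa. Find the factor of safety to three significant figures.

τ = 16T/(πd³) = 16×7360000/(π×115³) = 24.65 MPa.
n = τ_limit/τ = 59.3/24.65 = 2.406.

n = 2.41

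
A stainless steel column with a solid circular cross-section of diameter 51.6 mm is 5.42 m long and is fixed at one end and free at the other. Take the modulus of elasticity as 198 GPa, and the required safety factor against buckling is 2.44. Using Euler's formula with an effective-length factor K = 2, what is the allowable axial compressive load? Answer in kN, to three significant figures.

I = πd⁴/64 = π×51.6⁴/64 = 348000 mm⁴.
Effective length L_e = KL = 2×5.42 m = 10840 mm.
Euler critical load P_cr = π²EI/L_e² = π²×198000×348000/10840² = 5787 N.
P_allow = P_cr/n = 5787/2.44 = 2372 N.

P_allow = 2.37 kN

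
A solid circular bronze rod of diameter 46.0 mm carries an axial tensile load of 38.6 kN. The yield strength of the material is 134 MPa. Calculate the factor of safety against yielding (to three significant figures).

A = πd²/4 = 1662 mm².
σ = F/A = 38600/1662 = 23.23 MPa.
n = 134/23.23 = 5.769.

n = 5.77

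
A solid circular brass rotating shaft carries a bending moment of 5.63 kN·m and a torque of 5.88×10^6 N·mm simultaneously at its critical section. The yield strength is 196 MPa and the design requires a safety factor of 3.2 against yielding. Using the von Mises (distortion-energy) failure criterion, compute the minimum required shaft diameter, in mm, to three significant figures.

d = 108 mm

σ_allow = σ_y/n = 196/3.2 = 61.25 MPa.
For a solid shaft σ_b = 32M/(πd³) and τ = 16T/(πd³), so the von Mises stress is σ' = (16/πd³)·√(4M²+3T²).
√(4M²+3T²) = √(4×(5.630×10^6)² + 3×(5.880×10^6)²) = 1.518×10^7 N·mm.
d³ = 16×1.518×10^7/(π×61.25) = 1.262×10^6 mm³.
d = 108.1 mm.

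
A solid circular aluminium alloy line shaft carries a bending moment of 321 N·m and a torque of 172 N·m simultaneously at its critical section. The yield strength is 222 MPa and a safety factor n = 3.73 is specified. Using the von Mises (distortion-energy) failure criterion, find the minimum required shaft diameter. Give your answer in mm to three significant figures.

σ_allow = σ_y/n = 222/3.73 = 59.52 MPa.
For a solid shaft σ_b = 32M/(πd³) and τ = 16T/(πd³), so the von Mises stress is σ' = (16/πd³)·√(4M²+3T²).
√(4M²+3T²) = √(4×(321000)² + 3×(172000)²) = 707800 N·mm.
d³ = 16×707800/(π×59.52) = 60560 mm³.
d = 39.27 mm.

d = 39.3 mm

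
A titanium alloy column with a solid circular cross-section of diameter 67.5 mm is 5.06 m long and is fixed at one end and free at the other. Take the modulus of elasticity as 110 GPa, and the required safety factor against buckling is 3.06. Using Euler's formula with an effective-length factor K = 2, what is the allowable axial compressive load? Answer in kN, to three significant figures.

P_allow = 3.53 kN

I = πd⁴/64 = π×67.5⁴/64 = 1.019×10^6 mm⁴.
Effective length L_e = KL = 2×5.06 m = 10120 mm.
Euler critical load P_cr = π²EI/L_e² = π²×110000×1.019×10^6/10120² = 10800 N.
P_allow = P_cr/n = 10800/3.06 = 3530 N.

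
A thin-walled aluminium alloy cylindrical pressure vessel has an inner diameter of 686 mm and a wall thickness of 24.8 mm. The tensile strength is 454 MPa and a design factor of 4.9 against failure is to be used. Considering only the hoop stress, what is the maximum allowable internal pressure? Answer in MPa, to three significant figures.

p_allow = 6.70 MPa

σ_allow = 454/4.9 = 92.65 MPa.
σ_h = pD/(2t) → p_allow = 2σ_allow t/D = 2×92.65×24.8/686 = 6.699 MPa.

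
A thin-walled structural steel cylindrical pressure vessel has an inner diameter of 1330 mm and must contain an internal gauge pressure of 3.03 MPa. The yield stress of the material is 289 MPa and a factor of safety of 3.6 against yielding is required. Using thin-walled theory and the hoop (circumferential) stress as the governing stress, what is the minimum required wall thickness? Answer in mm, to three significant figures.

σ_allow = 289/3.6 = 80.28 MPa.
Hoop stress σ_h = pD/(2t), so t = pD/(2σ_allow) = 3.03×1330/(2×80.28) = 25.10 mm.

t = 25.1 mm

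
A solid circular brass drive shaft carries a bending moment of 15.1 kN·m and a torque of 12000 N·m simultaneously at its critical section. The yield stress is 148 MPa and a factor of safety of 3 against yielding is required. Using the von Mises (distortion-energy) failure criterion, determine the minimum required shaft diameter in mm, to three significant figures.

d = 156 mm

σ_allow = σ_y/n = 148/3 = 49.33 MPa.
For a solid shaft σ_b = 32M/(πd³) and τ = 16T/(πd³), so the von Mises stress is σ' = (16/πd³)·√(4M²+3T²).
√(4M²+3T²) = √(4×(1.510×10^7)² + 3×(1.200×10^7)²) = 3.666×10^7 N·mm.
d³ = 16×3.666×10^7/(π×49.33) = 3.785×10^6 mm³.
d = 155.8 mm.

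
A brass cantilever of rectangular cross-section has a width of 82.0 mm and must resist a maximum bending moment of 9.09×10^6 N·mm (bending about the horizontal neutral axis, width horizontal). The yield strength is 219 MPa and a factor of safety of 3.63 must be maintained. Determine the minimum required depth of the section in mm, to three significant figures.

σ_allow = 219/3.63 = 60.33 MPa.
For a rectangular section σ = 6M/(bh²), so h² = 6M/(b σ_allow) = 6×9090000/(82.0×60.33) = 11020 mm².
h = 105.0 mm.

h = 105 mm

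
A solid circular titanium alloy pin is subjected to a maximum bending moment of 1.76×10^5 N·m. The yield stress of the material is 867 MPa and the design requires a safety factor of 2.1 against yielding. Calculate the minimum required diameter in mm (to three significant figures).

d = 163 mm

σ_allow = 867/2.1 = 412.9 MPa.
For a solid circular section σ = 32M/(πd³), so d³ = 32M/(π σ_allow) = 32×1.7600×10^8/(π×412.9) = 4.342×10^6 mm³.
d = 163.1 mm.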